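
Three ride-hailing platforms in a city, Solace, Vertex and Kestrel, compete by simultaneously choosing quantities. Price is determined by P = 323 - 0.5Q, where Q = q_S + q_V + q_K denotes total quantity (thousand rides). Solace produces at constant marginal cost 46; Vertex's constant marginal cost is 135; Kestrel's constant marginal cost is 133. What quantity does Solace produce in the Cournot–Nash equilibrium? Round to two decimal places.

Solace's profit: π_S = (323 - 0.5Q)q_S - (46q_S). Setting ∂π_S/∂q_S = 0: 277 - q_S - (1/2)(q_V + q_K) = 0.
Vertex's first-order condition: 188 - q_V - (1/2)(q_S + q_K) = 0.
Kestrel's profit: π_K = (323 - 0.5Q)q_K - (133q_K). Setting ∂π_K/∂q_K = 0: 190 - q_K - (1/2)(q_S + q_V) = 0.
Adding the 3 conditions: 655 − Q − Q = 0, i.e. Q = 655/2.
Back-substituting: q_S = (277 − 655/4)/(1/2) = 453/2, q_V = (188 − 655/4)/(1/2) = 97/2, q_K = (190 − 655/4)/(1/2) = 105/2.

226.50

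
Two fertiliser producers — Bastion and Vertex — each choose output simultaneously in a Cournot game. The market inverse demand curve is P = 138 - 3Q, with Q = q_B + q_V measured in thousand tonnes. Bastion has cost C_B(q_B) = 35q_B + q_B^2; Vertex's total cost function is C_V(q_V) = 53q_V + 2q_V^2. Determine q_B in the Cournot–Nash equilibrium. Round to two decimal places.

Bastion's profit: π_B = (138 - 3Q)q_B - (35q_B + q_B²). Setting ∂π_B/∂q_B = 0: 103 - 8q_B - 3(q_V) = 0.
Vertex's first-order condition: 85 - 10q_V - 3(q_B) = 0.
Best responses: q_B = (103 - 3q_V)/8, q_V = (85 - 3q_B)/10.
Substituting one into the other gives q_B = 775/71 and q_V = 371/71.

10.92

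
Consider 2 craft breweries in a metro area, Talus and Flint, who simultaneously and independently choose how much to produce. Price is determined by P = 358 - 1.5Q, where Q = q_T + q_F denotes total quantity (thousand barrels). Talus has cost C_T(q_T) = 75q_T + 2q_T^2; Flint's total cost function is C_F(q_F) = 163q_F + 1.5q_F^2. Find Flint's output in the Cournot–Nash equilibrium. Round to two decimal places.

23.66

Talus's profit: π_T = (358 - 1.5Q)q_T - (75q_T + 2q_T²). Setting ∂π_T/∂q_T = 0: 283 - 7q_T - (3/2)(q_F) = 0.
Flint's first-order condition: 195 - 6q_F - (3/2)(q_T) = 0.
Rearranging gives the reaction functions q_T = (283 - (3/2)q_F)/7 and q_F = (195 - (3/2)q_T)/6.
Substituting one into the other gives q_T = 1874/53 and q_F = 1254/53.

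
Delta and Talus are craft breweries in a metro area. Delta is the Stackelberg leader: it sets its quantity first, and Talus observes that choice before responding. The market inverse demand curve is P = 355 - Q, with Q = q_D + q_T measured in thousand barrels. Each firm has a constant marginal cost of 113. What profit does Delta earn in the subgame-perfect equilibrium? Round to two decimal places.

The follower Talus best-responds to any q_D: π_T = (355 - Q)q_T - 113q_T.
∂π_T/∂q_T = 242 - q_D - 2q_T = 0 gives the reaction function q_T = (242 - q_D)/2.
The leader anticipates this reaction. Substituting into P = 355 - Q gives P = 234 - (1/2)q_D, so π_D = (234 - (1/2)q_D)q_D - 113q_D.
Maximising: ∂π_D/∂q_D = 121 - q_D = 0, giving q_D = 121.
Then q_T = (242 - 121)/2 = 121/2.
Price P = 355 - 363/2 = 347/2.
Delta's profit: (347/2 - 113)·121 = 7320.5000.

7320.50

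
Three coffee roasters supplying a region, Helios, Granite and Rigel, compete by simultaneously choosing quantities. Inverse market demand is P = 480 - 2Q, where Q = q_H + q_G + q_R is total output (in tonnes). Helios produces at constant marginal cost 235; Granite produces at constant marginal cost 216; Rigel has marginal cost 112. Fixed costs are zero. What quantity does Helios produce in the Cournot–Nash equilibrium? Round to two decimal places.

Helios's profit: π_H = (480 - 2Q)q_H - (235q_H). Setting ∂π_H/∂q_H = 0: 245 - 4q_H - 2(q_G + q_R) = 0.
Granite's first-order condition: 264 - 4q_G - 2(q_H + q_R) = 0.
Rigel's first-order condition: 368 - 4q_R - 2(q_H + q_G) = 0.
Summing all 3 equations gives 877 − 8Q = 0, hence Q = 877/8.
Back-substituting: q_H = (245 − 877/4)/2 = 103/8, q_G = (264 − 877/4)/2 = 179/8, q_R = (368 − 877/4)/2 = 595/8.

12.88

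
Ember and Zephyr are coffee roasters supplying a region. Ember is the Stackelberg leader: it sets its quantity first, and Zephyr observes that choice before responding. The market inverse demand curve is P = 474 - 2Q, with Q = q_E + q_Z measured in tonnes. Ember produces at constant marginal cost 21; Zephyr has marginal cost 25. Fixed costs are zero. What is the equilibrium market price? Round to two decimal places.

Solve by backward induction. Given q_E, the follower Zephyr maximises π_Z = (474 - 2q_E - 2q_Z)q_Z - 25q_Z.
Setting the follower's marginal profit to zero, 449 - 2q_E - 4q_Z = 0, i.e. q_Z = (449 - 2q_E)/4.
The leader anticipates this reaction. Substituting into P = 474 - 2Q gives P = 499/2 - q_E, so π_E = (499/2 - q_E)q_E - 21q_E.
Maximising: ∂π_E/∂q_E = 457/2 - 2q_E = 0, giving q_E = 457/4.
Then q_Z = (449 - 2·(457/4))/4 = 441/8.
Total output Q = 1355/8, so price P = 474 - 2·(1355/8) = 541/4.

135.25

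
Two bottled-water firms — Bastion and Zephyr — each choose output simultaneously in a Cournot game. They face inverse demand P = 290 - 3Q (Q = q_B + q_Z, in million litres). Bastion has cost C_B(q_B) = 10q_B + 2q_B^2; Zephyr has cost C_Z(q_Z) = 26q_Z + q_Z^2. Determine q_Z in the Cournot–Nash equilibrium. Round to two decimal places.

Bastion's profit: π_B = (290 - 3Q)q_B - (10q_B + 2q_B²). Setting ∂π_B/∂q_B = 0: 280 - 10q_B - 3(q_Z) = 0.
Zephyr's first-order condition: 264 - 8q_Z - 3(q_B) = 0.
Rearranging gives the reaction functions q_B = (280 - 3q_Z)/10 and q_Z = (264 - 3q_B)/8.
Solving the pair: q_B = 1448/71, q_Z = 1800/71.

25.35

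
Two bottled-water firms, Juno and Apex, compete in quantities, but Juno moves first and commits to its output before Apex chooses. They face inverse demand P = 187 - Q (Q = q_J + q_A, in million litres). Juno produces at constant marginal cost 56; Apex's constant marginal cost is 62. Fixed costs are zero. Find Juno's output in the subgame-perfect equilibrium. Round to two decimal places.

68.50

The follower Apex best-responds to any q_J: π_A = (187 - Q)q_A - 62q_A.
Setting the follower's marginal profit to zero, 125 - q_J - 2q_A = 0, i.e. q_A = (125 - q_J)/2.
The leader anticipates this reaction. Substituting into P = 187 - Q gives P = 249/2 - (1/2)q_J, so π_J = (249/2 - (1/2)q_J)q_J - 56q_J.
The leader's first-order condition 137/2 - q_J = 0 yields q_J = 137/2.
Then q_A = (125 - 137/2)/2 = 113/4.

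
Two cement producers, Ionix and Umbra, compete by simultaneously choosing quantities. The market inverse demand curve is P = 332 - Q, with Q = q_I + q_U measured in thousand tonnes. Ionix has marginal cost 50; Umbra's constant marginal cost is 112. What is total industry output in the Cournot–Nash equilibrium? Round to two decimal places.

Ionix's profit: π_I = (332 - Q)q_I - (50q_I). Setting ∂π_I/∂q_I = 0: 282 - 2q_I - (q_U) = 0.
Umbra's profit: π_U = (332 - Q)q_U - (112q_U). Setting ∂π_U/∂q_U = 0: 220 - 2q_U - (q_I) = 0.
Rearranging gives the reaction functions q_I = (282 - q_U)/2 and q_U = (220 - q_I)/2.
Substituting one into the other gives q_I = 344/3 and q_U = 158/3.
Total output Q = 344/3 + 158/3 = 502/3.

167.33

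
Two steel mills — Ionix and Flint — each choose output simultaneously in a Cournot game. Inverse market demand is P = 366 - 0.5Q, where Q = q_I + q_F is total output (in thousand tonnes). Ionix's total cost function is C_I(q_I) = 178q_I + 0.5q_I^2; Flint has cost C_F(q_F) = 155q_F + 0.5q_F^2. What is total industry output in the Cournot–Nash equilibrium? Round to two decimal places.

159.60

Ionix's profit: π_I = (366 - 0.5Q)q_I - (178q_I + (1/2)q_I²). Setting ∂π_I/∂q_I = 0: 188 - 2q_I - (1/2)(q_F) = 0.
Flint's profit: π_F = (366 - 0.5Q)q_F - (155q_F + (1/2)q_F²). Setting ∂π_F/∂q_F = 0: 211 - 2q_F - (1/2)(q_I) = 0.
So q_I = (188 - (1/2)q_F)/2 and q_F = (211 - (1/2)q_I)/2.
Substituting one into the other gives q_I = 1082/15 and q_F = 1312/15.
Total output Q = 1082/15 + 1312/15 = 798/5.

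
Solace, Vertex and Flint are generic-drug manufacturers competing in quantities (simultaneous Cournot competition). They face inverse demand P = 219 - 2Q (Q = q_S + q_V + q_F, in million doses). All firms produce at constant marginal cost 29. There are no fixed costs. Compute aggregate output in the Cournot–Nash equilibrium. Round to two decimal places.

71.25

Each firm earns π_i = (219 - 2Q)q_i - 29q_i.
First-order condition (treating rivals' output as given): 190 - 4q_i - 2·Σ_{j≠i} q_j = 0.
By symmetry each firm produces the same amount; substituting Σ_{j≠i} q_j = 2q_i yields q_i = 190/8 = 95/4.
Total output Q = 95/4 + 95/4 + 95/4 = 285/4.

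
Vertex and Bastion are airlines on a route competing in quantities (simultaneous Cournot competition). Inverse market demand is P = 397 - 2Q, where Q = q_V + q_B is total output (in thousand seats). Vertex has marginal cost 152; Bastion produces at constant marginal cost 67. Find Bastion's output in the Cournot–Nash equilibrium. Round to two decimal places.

69.17

Vertex's profit: π_V = (397 - 2Q)q_V - (152q_V). Setting ∂π_V/∂q_V = 0: 245 - 4q_V - 2(q_B) = 0.
Bastion's profit: π_B = (397 - 2Q)q_B - (67q_B). Setting ∂π_B/∂q_B = 0: 330 - 4q_B - 2(q_V) = 0.
Rearranging gives the reaction functions q_V = (245 - 2q_B)/4 and q_B = (330 - 2q_V)/4.
Substituting one into the other gives q_V = 80/3 and q_B = 415/6.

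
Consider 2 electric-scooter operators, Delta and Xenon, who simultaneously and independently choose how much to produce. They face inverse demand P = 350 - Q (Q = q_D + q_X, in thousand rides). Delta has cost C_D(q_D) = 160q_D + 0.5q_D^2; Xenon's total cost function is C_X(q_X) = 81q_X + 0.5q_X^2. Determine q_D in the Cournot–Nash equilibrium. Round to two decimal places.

Delta's profit: π_D = (350 - Q)q_D - (160q_D + (1/2)q_D²). Setting ∂π_D/∂q_D = 0: 190 - 3q_D - (q_X) = 0.
Xenon's first-order condition: 269 - 3q_X - (q_D) = 0.
So q_D = (190 - q_X)/3 and q_X = (269 - q_D)/3.
Solving the pair: q_D = 301/8, q_X = 617/8.

37.63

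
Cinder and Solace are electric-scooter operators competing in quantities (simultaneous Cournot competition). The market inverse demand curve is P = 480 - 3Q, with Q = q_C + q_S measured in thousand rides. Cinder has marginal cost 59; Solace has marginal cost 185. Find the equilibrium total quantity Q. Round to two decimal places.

Cinder's profit: π_C = (480 - 3Q)q_C - (59q_C). Setting ∂π_C/∂q_C = 0: 421 - 6q_C - 3(q_S) = 0.
Solace's profit: π_S = (480 - 3Q)q_S - (185q_S). Setting ∂π_S/∂q_S = 0: 295 - 6q_S - 3(q_C) = 0.
So q_C = (421 - 3q_S)/6 and q_S = (295 - 3q_C)/6.
Substituting one into the other gives q_C = 547/9 and q_S = 169/9.
Total output Q = 547/9 + 169/9 = 716/9.

79.56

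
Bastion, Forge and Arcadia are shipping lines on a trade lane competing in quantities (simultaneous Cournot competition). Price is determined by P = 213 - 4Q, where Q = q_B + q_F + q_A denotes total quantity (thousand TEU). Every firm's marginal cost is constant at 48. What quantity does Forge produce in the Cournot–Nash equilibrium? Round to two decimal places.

Each firm earns π_i = (213 - 4Q)q_i - 48q_i.
Setting ∂π_i/∂q_i = 0 with rivals' quantities fixed: 165 - 8q_i - 4·Σ_{j≠i} q_j = 0.
With identical firms every q_j equals q_i, so Σ_{j≠i} q_j = 2q_i and 165 = 16q_i, giving q_i = 165/16.

10.31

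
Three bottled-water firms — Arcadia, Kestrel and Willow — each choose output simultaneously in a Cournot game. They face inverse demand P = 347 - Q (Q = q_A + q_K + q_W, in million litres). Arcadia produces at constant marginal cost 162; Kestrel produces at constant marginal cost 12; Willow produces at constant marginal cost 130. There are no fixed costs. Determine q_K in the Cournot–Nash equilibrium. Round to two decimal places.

Arcadia's profit: π_A = (347 - Q)q_A - (162q_A). Setting ∂π_A/∂q_A = 0: 185 - 2q_A - (q_K + q_W) = 0.
Kestrel's first-order condition: 335 - 2q_K - (q_A + q_W) = 0.
Willow's first-order condition: 217 - 2q_W - (q_A + q_K) = 0.
Adding the 3 first-order conditions: 737 − 4Q = 0, so Q = 737/4.
Back-substituting: q_A = (185 − 737/4) = 3/4, q_K = (335 − 737/4) = 603/4, q_W = (217 − 737/4) = 131/4.

150.75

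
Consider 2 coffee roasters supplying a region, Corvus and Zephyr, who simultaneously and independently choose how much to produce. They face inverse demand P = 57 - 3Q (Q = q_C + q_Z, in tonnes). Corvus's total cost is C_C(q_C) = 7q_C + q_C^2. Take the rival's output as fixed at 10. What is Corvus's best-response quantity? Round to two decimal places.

2.50

With the rival's output fixed at 10, Corvus's profit is π_C = (57 - 3·10 - 3q_C)q_C - (7q_C + q_C²) = (27 - 3q_C)q_C - (7q_C + q_C²).
∂π_C/∂q_C = 20 - 8q_C = 0, so q_C = 5/2.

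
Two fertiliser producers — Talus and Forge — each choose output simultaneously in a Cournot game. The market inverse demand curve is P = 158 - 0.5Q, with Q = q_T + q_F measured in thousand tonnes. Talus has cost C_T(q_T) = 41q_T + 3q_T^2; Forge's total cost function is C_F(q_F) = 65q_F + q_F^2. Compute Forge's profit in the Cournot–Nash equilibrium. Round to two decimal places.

Talus's profit: π_T = (158 - 0.5Q)q_T - (41q_T + 3q_T²). Setting ∂π_T/∂q_T = 0: 117 - 7q_T - (1/2)(q_F) = 0.
Forge's first-order condition: 93 - 3q_F - (1/2)(q_T) = 0.
Rearranging gives the reaction functions q_T = (117 - (1/2)q_F)/7 and q_F = (93 - (1/2)q_T)/3.
Substituting one into the other gives q_T = 1218/83 and q_F = 28.5542.
Price P = 158 - (1/2)·43.2289 = 136.3855.
Forge's profit: 136.3855·28.5542 - 65·28.5542 - 28.5542² = 1223.0150.

1223.01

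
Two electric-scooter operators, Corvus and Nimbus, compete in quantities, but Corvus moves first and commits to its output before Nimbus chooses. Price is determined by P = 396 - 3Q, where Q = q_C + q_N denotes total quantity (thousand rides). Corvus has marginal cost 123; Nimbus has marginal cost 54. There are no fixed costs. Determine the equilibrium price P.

The follower Nimbus best-responds to any q_C: π_N = (396 - 3Q)q_N - 54q_N.
Follower FOC: 342 - 3q_C - 6q_N = 0, so q_N(q_C) = (342 - 3q_C)/6.
Corvus substitutes q_N(q_C) into its own profit: π_C = q_C(396 - 3q_C - (342 - 3q_C)/2) - 123q_C = (225 - (3/2)q_C)q_C - 123q_C.
Leader FOC: 102 - 3q_C = 0, so q_C = 34.
Then q_N = (342 - 3·34)/6 = 40.
Total output Q = 74, so price P = 396 - 3·74 = 174.

174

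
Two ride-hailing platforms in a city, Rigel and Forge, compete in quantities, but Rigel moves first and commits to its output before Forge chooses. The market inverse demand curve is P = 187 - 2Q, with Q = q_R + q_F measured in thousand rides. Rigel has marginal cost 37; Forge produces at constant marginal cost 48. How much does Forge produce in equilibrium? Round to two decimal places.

14.63

The follower Forge best-responds to any q_R: π_F = (187 - 2Q)q_F - 48q_F.
Follower FOC: 139 - 2q_R - 4q_F = 0, so q_F(q_R) = (139 - 2q_R)/4.
The leader anticipates this reaction. Substituting into P = 187 - 2Q gives P = 235/2 - q_R, so π_R = (235/2 - q_R)q_R - 37q_R.
Maximising: ∂π_R/∂q_R = 161/2 - 2q_R = 0, giving q_R = 161/4.
Then q_F = (139 - 2·(161/4))/4 = 117/8.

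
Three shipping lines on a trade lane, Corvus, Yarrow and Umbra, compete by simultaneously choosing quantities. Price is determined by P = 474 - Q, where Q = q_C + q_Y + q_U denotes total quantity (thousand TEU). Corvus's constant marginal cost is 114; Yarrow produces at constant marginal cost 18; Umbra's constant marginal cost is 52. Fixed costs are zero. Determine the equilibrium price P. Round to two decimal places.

164.50

Corvus's profit: π_C = (474 - Q)q_C - (114q_C). Setting ∂π_C/∂q_C = 0: 360 - 2q_C - (q_Y + q_U) = 0.
Yarrow's first-order condition: 456 - 2q_Y - (q_C + q_U) = 0.
Umbra's first-order condition: 422 - 2q_U - (q_C + q_Y) = 0.
Adding the 3 conditions: 1238 − 2Q − 2Q = 0, i.e. Q = 619/2.
Back-substituting: q_C = (360 − 619/2) = 101/2, q_Y = (456 − 619/2) = 293/2, q_U = (422 − 619/2) = 225/2.
Total output Q = 619/2, so price P = 474 - 619/2 = 329/2.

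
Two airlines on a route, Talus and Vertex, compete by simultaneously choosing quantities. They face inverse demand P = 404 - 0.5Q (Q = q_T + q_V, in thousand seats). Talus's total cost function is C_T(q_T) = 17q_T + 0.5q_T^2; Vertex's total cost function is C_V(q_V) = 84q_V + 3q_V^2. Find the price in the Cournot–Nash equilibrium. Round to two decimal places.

Talus's profit: π_T = (404 - 0.5Q)q_T - (17q_T + (1/2)q_T²). Setting ∂π_T/∂q_T = 0: 387 - 2q_T - (1/2)(q_V) = 0.
Vertex's profit: π_V = (404 - 0.5Q)q_V - (84q_V + 3q_V²). Setting ∂π_V/∂q_V = 0: 320 - 7q_V - (1/2)(q_T) = 0.
Best responses: q_T = (387 - (1/2)q_V)/2, q_V = (320 - (1/2)q_T)/7.
Solving the pair: q_T = 185.3818, q_V = 1786/55.
Total output Q = 217.8545, so price P = 404 - (1/2)·217.8545 = 295.0727.

295.07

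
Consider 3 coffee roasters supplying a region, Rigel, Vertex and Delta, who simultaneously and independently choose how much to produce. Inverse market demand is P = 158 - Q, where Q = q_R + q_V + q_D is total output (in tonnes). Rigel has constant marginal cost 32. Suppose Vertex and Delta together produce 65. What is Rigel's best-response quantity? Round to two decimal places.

30.50

With rivals' combined output fixed at 65, Rigel's profit is π_R = (158 - 65 - q_R)q_R - (32q_R) = (93 - q_R)q_R - (32q_R).
∂π_R/∂q_R = 61 - 2q_R = 0, so q_R = 61/2.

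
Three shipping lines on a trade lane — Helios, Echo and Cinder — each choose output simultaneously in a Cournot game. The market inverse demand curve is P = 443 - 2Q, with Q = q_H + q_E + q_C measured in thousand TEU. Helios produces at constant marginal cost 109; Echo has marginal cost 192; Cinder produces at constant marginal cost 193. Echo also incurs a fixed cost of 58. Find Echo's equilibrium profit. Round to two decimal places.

834.53

Helios's profit: π_H = (443 - 2Q)q_H - (109q_H). Setting ∂π_H/∂q_H = 0: 334 - 4q_H - 2(q_E + q_C) = 0.
Echo's profit: π_E = (443 - 2Q)q_E - (192q_E). Setting ∂π_E/∂q_E = 0: 251 - 4q_E - 2(q_H + q_C) = 0.
Cinder's first-order condition: 250 - 4q_C - 2(q_H + q_E) = 0.
Adding the 3 first-order conditions: 835 − 8Q = 0, so Q = 835/8.
Back-substituting: q_H = (334 − 835/4)/2 = 501/8, q_E = (251 − 835/4)/2 = 169/8, q_C = (250 − 835/4)/2 = 165/8.
Price P = 443 - 2·(835/8) = 937/4.
Echo's profit: (937/4 - 192)·(169/8) - 58 = 834.5313.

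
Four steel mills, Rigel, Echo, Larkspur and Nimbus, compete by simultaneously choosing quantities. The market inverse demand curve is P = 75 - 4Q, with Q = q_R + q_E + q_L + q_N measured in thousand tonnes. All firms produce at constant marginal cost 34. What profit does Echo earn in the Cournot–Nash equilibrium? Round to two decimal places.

A representative firm's profit is π_i = q_i(75 - 4Q) - 34q_i.
First-order condition (treating rivals' output as given): 41 - 8q_i - 4·Σ_{j≠i} q_j = 0.
By symmetry each firm produces the same amount; substituting Σ_{j≠i} q_j = 3q_i yields q_i = 41/20.
Price P = 75 - 4·(41/5) = 211/5.
Echo's profit: (211/5 - 34)·(41/20) = 1681/100.

16.81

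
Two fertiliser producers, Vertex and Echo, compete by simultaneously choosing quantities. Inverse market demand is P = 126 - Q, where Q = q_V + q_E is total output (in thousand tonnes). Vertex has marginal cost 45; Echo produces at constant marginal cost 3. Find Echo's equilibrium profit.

Vertex's profit: π_V = (126 - Q)q_V - (45q_V). Setting ∂π_V/∂q_V = 0: 81 - 2q_V - (q_E) = 0.
Echo's profit: π_E = (126 - Q)q_E - (3q_E). Setting ∂π_E/∂q_E = 0: 123 - 2q_E - (q_V) = 0.
So q_V = (81 - q_E)/2 and q_E = (123 - q_V)/2.
Solving the pair: q_V = 13, q_E = 55.
Price P = 126 - 68 = 58.
Echo's profit: (58 - 3)·55 = 3025.

3025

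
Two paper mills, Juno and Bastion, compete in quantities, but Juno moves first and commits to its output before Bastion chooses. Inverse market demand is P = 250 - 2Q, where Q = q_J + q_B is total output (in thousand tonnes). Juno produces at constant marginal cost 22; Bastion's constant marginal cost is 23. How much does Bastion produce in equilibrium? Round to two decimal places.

Solve by backward induction. Given q_J, the follower Bastion maximises π_B = (250 - 2q_J - 2q_B)q_B - 23q_B.
Follower FOC: 227 - 2q_J - 4q_B = 0, so q_B(q_J) = (227 - 2q_J)/4.
The leader anticipates this reaction. Substituting into P = 250 - 2Q gives P = 273/2 - q_J, so π_J = (273/2 - q_J)q_J - 22q_J.
Leader FOC: 229/2 - 2q_J = 0, so q_J = 229/4.
Then q_B = (227 - 2·(229/4))/4 = 225/8.

28.13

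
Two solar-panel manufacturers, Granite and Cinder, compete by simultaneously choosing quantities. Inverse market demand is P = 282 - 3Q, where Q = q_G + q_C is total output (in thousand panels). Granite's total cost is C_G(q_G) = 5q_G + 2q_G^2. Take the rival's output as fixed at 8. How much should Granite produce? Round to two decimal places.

25.30

With the rival's output fixed at 8, Granite's profit is π_G = (282 - 3·8 - 3q_G)q_G - (5q_G + 2q_G²) = (258 - 3q_G)q_G - (5q_G + 2q_G²).
∂π_G/∂q_G = 253 - 10q_G = 0, so q_G = 253/10.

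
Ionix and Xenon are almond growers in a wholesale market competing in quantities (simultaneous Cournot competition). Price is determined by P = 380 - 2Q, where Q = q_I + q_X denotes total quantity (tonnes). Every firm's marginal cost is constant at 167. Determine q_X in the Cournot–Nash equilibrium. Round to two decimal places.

A representative firm's profit is π_i = q_i(380 - 2Q) - 167q_i.
First-order condition (treating rivals' output as given): 213 - 4q_i - 2q_j = 0.
With identical firms every q_j equals q_i, so q_j = q_i and 213 = 6q_i, giving q_i = 71/2.

35.50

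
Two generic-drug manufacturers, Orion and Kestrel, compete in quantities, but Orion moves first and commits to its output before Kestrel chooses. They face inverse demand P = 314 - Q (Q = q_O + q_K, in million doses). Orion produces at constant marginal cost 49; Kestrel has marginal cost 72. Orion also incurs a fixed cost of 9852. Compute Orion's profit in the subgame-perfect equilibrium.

516

The follower Kestrel best-responds to any q_O: π_K = (314 - Q)q_K - 72q_K.
Follower FOC: 242 - q_O - 2q_K = 0, so q_K(q_O) = (242 - q_O)/2.
Orion substitutes q_K(q_O) into its own profit: π_O = q_O(314 - q_O - (242 - q_O)/2) - 49q_O = (193 - (1/2)q_O)q_O - 49q_O.
Leader FOC: 144 - q_O = 0, so q_O = 144.
Then q_K = (242 - 144)/2 = 49.
Price P = 314 - 193 = 121.
Orion's profit: (121 - 49)·144 - 9852 = 516.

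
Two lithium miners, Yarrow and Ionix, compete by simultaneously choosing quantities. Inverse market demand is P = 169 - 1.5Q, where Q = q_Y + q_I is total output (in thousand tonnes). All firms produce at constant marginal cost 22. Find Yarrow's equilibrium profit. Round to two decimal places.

Each firm earns π_i = (169 - 1.5Q)q_i - 22q_i.
Setting ∂π_i/∂q_i = 0 with rivals' quantities fixed: 147 - 3q_i - (3/2)q_j = 0.
By symmetry each firm produces the same amount; substituting q_j = q_i yields q_i = 147/(9/2) = 98/3.
Price P = 169 - (3/2)·(196/3) = 71.
Yarrow's profit: (71 - 22)·(98/3) = 1600.6667.

1600.67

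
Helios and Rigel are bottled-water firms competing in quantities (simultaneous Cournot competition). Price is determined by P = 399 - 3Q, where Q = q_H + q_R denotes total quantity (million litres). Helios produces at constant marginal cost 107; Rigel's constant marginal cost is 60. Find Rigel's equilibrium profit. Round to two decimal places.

Helios's profit: π_H = (399 - 3Q)q_H - (107q_H). Setting ∂π_H/∂q_H = 0: 292 - 6q_H - 3(q_R) = 0.
Rigel's profit: π_R = (399 - 3Q)q_R - (60q_R). Setting ∂π_R/∂q_R = 0: 339 - 6q_R - 3(q_H) = 0.
Rearranging gives the reaction functions q_H = (292 - 3q_R)/6 and q_R = (339 - 3q_H)/6.
Substituting one into the other gives q_H = 245/9 and q_R = 386/9.
Price P = 399 - 3·(631/9) = 566/3.
Rigel's profit: (566/3 - 60)·(386/9) = 5518.3704.

5518.37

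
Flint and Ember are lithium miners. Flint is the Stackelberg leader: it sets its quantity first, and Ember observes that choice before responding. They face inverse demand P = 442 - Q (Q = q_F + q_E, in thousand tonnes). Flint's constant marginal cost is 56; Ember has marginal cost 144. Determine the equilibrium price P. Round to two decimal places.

174.50

Solve by backward induction. Given q_F, the follower Ember maximises π_E = (442 - q_F - q_E)q_E - 144q_E.
Setting the follower's marginal profit to zero, 298 - q_F - 2q_E = 0, i.e. q_E = (298 - q_F)/2.
Flint substitutes q_E(q_F) into its own profit: π_F = q_F(442 - q_F - (298 - q_F)/2) - 56q_F = (293 - (1/2)q_F)q_F - 56q_F.
Leader FOC: 237 - q_F = 0, so q_F = 237.
Then q_E = (298 - 237)/2 = 61/2.
Total output Q = 535/2, so price P = 442 - 535/2 = 349/2.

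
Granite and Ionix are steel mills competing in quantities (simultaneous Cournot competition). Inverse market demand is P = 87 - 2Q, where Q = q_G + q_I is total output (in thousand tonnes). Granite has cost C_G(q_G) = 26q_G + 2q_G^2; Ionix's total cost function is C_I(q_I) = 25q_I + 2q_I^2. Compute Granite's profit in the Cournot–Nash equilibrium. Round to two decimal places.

Granite's profit: π_G = (87 - 2Q)q_G - (26q_G + 2q_G²). Setting ∂π_G/∂q_G = 0: 61 - 8q_G - 2(q_I) = 0.
Ionix's first-order condition: 62 - 8q_I - 2(q_G) = 0.
Rearranging gives the reaction functions q_G = (61 - 2q_I)/8 and q_I = (62 - 2q_G)/8.
Solving the pair: q_G = 91/15, q_I = 187/30.
Price P = 87 - 2·(123/10) = 312/5.
Granite's profit: (312/5)·(91/15) - 26·(91/15) - 2(91/15)² = 147.2178.

147.22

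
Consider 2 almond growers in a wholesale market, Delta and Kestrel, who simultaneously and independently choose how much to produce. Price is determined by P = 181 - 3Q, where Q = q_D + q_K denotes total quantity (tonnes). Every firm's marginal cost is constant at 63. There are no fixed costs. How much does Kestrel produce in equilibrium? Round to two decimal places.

13.11

Each firm earns π_i = (181 - 3Q)q_i - 63q_i.
Setting ∂π_i/∂q_i = 0 with rivals' quantities fixed: 118 - 6q_i - 3q_j = 0.
With identical firms every q_j equals q_i, so q_j = q_i and 118 = 9q_i, giving q_i = 118/9.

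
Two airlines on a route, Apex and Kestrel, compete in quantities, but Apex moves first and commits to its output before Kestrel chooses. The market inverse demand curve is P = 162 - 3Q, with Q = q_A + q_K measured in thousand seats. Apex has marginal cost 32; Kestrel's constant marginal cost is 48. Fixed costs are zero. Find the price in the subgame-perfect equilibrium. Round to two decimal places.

The follower Kestrel best-responds to any q_A: π_K = (162 - 3Q)q_K - 48q_K.
∂π_K/∂q_K = 114 - 3q_A - 6q_K = 0 gives the reaction function q_K = (114 - 3q_A)/6.
Apex substitutes q_K(q_A) into its own profit: π_A = q_A(162 - 3q_A - (114 - 3q_A)/2) - 32q_A = (105 - (3/2)q_A)q_A - 32q_A.
Leader FOC: 73 - 3q_A = 0, so q_A = 73/3.
Then q_K = (114 - 3·(73/3))/6 = 41/6.
Total output Q = 187/6, so price P = 162 - 3·(187/6) = 137/2.

68.50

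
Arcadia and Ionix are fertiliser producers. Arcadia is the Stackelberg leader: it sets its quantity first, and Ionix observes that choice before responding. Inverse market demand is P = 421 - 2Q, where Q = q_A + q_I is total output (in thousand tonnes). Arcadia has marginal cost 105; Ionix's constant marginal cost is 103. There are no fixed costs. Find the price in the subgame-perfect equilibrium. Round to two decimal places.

183.50

The follower Ionix best-responds to any q_A: π_I = (421 - 2Q)q_I - 103q_I.
Follower FOC: 318 - 2q_A - 4q_I = 0, so q_I(q_A) = (318 - 2q_A)/4.
Arcadia substitutes q_I(q_A) into its own profit: π_A = q_A(421 - 2q_A - (318 - 2q_A)/2) - 105q_A = (262 - q_A)q_A - 105q_A.
The leader's first-order condition 157 - 2q_A = 0 yields q_A = 157/2.
Then q_I = (318 - 2·(157/2))/4 = 161/4.
Total output Q = 475/4, so price P = 421 - 2·(475/4) = 367/2.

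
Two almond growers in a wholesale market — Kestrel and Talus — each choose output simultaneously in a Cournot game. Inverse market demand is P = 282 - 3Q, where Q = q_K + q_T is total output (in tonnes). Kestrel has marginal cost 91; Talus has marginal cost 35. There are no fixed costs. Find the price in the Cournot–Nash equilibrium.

136

Kestrel's profit: π_K = (282 - 3Q)q_K - (91q_K). Setting ∂π_K/∂q_K = 0: 191 - 6q_K - 3(q_T) = 0.
Talus's profit: π_T = (282 - 3Q)q_T - (35q_T). Setting ∂π_T/∂q_T = 0: 247 - 6q_T - 3(q_K) = 0.
So q_K = (191 - 3q_T)/6 and q_T = (247 - 3q_K)/6.
Solving the pair: q_K = 15, q_T = 101/3.
Total output Q = 146/3, so price P = 282 - 3·(146/3) = 136.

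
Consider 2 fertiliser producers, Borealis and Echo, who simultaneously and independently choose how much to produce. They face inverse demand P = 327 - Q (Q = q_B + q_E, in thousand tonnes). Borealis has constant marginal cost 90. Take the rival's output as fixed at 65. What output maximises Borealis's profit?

86

With the rival's output fixed at 65, Borealis's profit is π_B = (327 - 65 - q_B)q_B - (90q_B) = (262 - q_B)q_B - (90q_B).
∂π_B/∂q_B = 172 - 2q_B = 0, so q_B = 86.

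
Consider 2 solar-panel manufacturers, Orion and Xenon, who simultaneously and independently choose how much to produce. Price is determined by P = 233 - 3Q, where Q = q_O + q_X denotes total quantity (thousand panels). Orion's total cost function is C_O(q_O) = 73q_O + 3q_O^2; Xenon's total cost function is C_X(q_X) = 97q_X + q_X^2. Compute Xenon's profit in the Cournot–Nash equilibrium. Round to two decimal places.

Orion's profit: π_O = (233 - 3Q)q_O - (73q_O + 3q_O²). Setting ∂π_O/∂q_O = 0: 160 - 12q_O - 3(q_X) = 0.
Xenon's first-order condition: 136 - 8q_X - 3(q_O) = 0.
Best responses: q_O = (160 - 3q_X)/12, q_X = (136 - 3q_O)/8.
Solving the pair: q_O = 872/87, q_X = 384/29.
Price P = 233 - 3·23.2644 = 163.2069.
Xenon's profit: 163.2069·(384/29) - 97·(384/29) - (384/29)² = 701.3365.

701.34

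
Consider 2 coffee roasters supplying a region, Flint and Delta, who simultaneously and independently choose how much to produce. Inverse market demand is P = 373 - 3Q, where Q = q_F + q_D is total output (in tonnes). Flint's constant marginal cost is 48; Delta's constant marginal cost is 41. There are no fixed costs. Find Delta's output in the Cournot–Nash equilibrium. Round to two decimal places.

Flint's profit: π_F = (373 - 3Q)q_F - (48q_F). Setting ∂π_F/∂q_F = 0: 325 - 6q_F - 3(q_D) = 0.
Delta's profit: π_D = (373 - 3Q)q_D - (41q_D). Setting ∂π_D/∂q_D = 0: 332 - 6q_D - 3(q_F) = 0.
Best responses: q_F = (325 - 3q_D)/6, q_D = (332 - 3q_F)/6.
Substituting one into the other gives q_F = 106/3 and q_D = 113/3.

37.67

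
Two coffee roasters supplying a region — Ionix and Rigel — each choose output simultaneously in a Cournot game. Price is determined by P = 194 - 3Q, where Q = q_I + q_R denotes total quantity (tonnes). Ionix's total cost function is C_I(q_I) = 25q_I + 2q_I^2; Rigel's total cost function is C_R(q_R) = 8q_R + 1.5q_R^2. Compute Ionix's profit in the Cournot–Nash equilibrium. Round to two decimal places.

706.73

Ionix's profit: π_I = (194 - 3Q)q_I - (25q_I + 2q_I²). Setting ∂π_I/∂q_I = 0: 169 - 10q_I - 3(q_R) = 0.
Rigel's first-order condition: 186 - 9q_R - 3(q_I) = 0.
So q_I = (169 - 3q_R)/10 and q_R = (186 - 3q_I)/9.
Solving the pair: q_I = 107/9, q_R = 451/27.
Price P = 194 - 3·(772/27) = 974/9.
Ionix's profit: (974/9)·(107/9) - 25·(107/9) - 2(107/9)² = 706.7284.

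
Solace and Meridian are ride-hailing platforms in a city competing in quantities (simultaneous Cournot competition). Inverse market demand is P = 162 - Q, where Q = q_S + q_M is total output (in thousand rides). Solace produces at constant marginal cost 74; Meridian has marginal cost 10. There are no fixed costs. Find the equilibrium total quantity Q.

Solace's profit: π_S = (162 - Q)q_S - (74q_S). Setting ∂π_S/∂q_S = 0: 88 - 2q_S - (q_M) = 0.
Meridian's first-order condition: 152 - 2q_M - (q_S) = 0.
So q_S = (88 - q_M)/2 and q_M = (152 - q_S)/2.
Substituting one into the other gives q_S = 8 and q_M = 72.
Total output Q = 8 + 72 = 80.

80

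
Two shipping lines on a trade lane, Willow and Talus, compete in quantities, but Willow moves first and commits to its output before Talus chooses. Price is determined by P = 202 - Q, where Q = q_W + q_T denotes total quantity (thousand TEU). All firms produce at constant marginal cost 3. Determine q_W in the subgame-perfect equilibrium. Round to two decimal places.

Solve by backward induction. Given q_W, the follower Talus maximises π_T = (202 - q_W - q_T)q_T - 3q_T.
Follower FOC: 199 - q_W - 2q_T = 0, so q_T(q_W) = (199 - q_W)/2.
The leader anticipates this reaction. Substituting into P = 202 - Q gives P = 205/2 - (1/2)q_W, so π_W = (205/2 - (1/2)q_W)q_W - 3q_W.
Maximising: ∂π_W/∂q_W = 199/2 - q_W = 0, giving q_W = 199/2.
Then q_T = (199 - 199/2)/2 = 199/4.

99.50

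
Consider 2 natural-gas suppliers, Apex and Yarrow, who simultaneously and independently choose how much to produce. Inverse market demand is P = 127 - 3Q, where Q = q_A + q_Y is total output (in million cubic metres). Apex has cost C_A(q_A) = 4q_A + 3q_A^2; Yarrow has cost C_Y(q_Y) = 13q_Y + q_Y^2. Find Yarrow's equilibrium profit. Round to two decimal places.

527.41

Apex's profit: π_A = (127 - 3Q)q_A - (4q_A + 3q_A²). Setting ∂π_A/∂q_A = 0: 123 - 12q_A - 3(q_Y) = 0.
Yarrow's profit: π_Y = (127 - 3Q)q_Y - (13q_Y + q_Y²). Setting ∂π_Y/∂q_Y = 0: 114 - 8q_Y - 3(q_A) = 0.
Best responses: q_A = (123 - 3q_Y)/12, q_Y = (114 - 3q_A)/8.
Substituting one into the other gives q_A = 214/29 and q_Y = 333/29.
Price P = 127 - 3·(547/29) = 70.4138.
Yarrow's profit: 70.4138·(333/29) - 13·(333/29) - (333/29)² = 527.4150.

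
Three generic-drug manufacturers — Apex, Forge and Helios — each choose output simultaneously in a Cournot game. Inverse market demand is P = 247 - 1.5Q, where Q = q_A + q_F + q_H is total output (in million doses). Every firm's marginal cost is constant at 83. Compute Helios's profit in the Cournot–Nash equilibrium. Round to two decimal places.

Each firm earns π_i = (247 - 1.5Q)q_i - 83q_i.
First-order condition (treating rivals' output as given): 164 - 3q_i - (3/2)·Σ_{j≠i} q_j = 0.
By symmetry each firm produces the same amount; substituting Σ_{j≠i} q_j = 2q_i yields q_i = 164/6 = 82/3.
Price P = 247 - (3/2)·82 = 124.
Helios's profit: (124 - 83)·(82/3) = 1120.6667.

1120.67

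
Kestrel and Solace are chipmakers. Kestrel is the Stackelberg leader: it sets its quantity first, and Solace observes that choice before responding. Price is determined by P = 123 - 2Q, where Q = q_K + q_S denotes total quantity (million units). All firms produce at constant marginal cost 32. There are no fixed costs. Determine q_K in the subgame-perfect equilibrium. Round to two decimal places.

22.75

The follower Solace best-responds to any q_K: π_S = (123 - 2Q)q_S - 32q_S.
∂π_S/∂q_S = 91 - 2q_K - 4q_S = 0 gives the reaction function q_S = (91 - 2q_K)/4.
Kestrel substitutes q_S(q_K) into its own profit: π_K = q_K(123 - 2q_K - (91 - 2q_K)/2) - 32q_K = (155/2 - q_K)q_K - 32q_K.
Maximising: ∂π_K/∂q_K = 91/2 - 2q_K = 0, giving q_K = 91/4.
Then q_S = (91 - 2·(91/4))/4 = 91/8.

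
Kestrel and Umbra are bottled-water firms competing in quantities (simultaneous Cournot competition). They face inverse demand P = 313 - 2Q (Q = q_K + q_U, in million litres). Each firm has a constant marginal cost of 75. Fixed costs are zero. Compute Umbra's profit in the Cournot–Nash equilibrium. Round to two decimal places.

A representative firm's profit is π_i = q_i(313 - 2Q) - 75q_i.
First-order condition (treating rivals' output as given): 238 - 4q_i - 2q_j = 0.
With identical firms every q_j equals q_i, so q_j = q_i and 238 = 6q_i, giving q_i = 119/3.
Price P = 313 - 2·(238/3) = 463/3.
Umbra's profit: (463/3 - 75)·(119/3) = 3146.8889.

3146.89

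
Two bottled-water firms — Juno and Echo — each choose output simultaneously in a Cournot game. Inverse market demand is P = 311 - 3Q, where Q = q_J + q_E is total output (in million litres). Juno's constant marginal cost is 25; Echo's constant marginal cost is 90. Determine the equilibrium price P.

142

Juno's profit: π_J = (311 - 3Q)q_J - (25q_J). Setting ∂π_J/∂q_J = 0: 286 - 6q_J - 3(q_E) = 0.
Echo's first-order condition: 221 - 6q_E - 3(q_J) = 0.
So q_J = (286 - 3q_E)/6 and q_E = (221 - 3q_J)/6.
Solving the pair: q_J = 39, q_E = 52/3.
Total output Q = 169/3, so price P = 311 - 3·(169/3) = 142.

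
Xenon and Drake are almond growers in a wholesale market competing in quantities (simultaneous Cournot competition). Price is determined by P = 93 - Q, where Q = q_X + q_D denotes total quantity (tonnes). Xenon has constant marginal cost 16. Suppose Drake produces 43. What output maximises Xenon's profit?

17

With the rival's output fixed at 43, Xenon's profit is π_X = (93 - 43 - q_X)q_X - (16q_X) = (50 - q_X)q_X - (16q_X).
∂π_X/∂q_X = 34 - 2q_X = 0, so q_X = 17.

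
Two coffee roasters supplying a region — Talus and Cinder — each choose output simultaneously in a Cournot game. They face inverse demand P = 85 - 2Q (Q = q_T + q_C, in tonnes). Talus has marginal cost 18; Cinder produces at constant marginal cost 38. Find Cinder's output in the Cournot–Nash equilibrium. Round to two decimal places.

Talus's profit: π_T = (85 - 2Q)q_T - (18q_T). Setting ∂π_T/∂q_T = 0: 67 - 4q_T - 2(q_C) = 0.
Cinder's first-order condition: 47 - 4q_C - 2(q_T) = 0.
Rearranging gives the reaction functions q_T = (67 - 2q_C)/4 and q_C = (47 - 2q_T)/4.
Solving the pair: q_T = 29/2, q_C = 9/2.

4.50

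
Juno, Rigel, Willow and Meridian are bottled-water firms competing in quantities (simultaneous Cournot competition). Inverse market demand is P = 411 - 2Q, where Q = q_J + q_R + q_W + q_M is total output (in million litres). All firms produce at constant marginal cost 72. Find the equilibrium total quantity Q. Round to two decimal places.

135.60

Each firm earns π_i = (411 - 2Q)q_i - 72q_i.
First-order condition (treating rivals' output as given): 339 - 4q_i - 2·Σ_{j≠i} q_j = 0.
By symmetry each firm produces the same amount; substituting Σ_{j≠i} q_j = 3q_i yields q_i = 339/10.
Total output Q = 339/10 + 339/10 + 339/10 + 339/10 = 678/5.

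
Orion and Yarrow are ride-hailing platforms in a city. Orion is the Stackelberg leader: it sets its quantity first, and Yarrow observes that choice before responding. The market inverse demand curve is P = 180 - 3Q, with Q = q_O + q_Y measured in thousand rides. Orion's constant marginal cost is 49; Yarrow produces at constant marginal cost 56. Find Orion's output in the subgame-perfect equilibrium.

23

The follower Yarrow best-responds to any q_O: π_Y = (180 - 3Q)q_Y - 56q_Y.
Setting the follower's marginal profit to zero, 124 - 3q_O - 6q_Y = 0, i.e. q_Y = (124 - 3q_O)/6.
The leader anticipates this reaction. Substituting into P = 180 - 3Q gives P = 118 - (3/2)q_O, so π_O = (118 - (3/2)q_O)q_O - 49q_O.
Leader FOC: 69 - 3q_O = 0, so q_O = 23.
Then q_Y = (124 - 3·23)/6 = 55/6.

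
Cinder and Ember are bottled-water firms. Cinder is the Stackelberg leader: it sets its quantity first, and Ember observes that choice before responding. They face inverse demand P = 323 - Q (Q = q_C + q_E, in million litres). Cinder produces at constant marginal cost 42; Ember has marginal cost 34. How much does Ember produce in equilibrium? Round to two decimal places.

76.25

Solve by backward induction. Given q_C, the follower Ember maximises π_E = (323 - q_C - q_E)q_E - 34q_E.
∂π_E/∂q_E = 289 - q_C - 2q_E = 0 gives the reaction function q_E = (289 - q_C)/2.
Cinder substitutes q_E(q_C) into its own profit: π_C = q_C(323 - q_C - (289 - q_C)/2) - 42q_C = (357/2 - (1/2)q_C)q_C - 42q_C.
The leader's first-order condition 273/2 - q_C = 0 yields q_C = 273/2.
Then q_E = (289 - 273/2)/2 = 305/4.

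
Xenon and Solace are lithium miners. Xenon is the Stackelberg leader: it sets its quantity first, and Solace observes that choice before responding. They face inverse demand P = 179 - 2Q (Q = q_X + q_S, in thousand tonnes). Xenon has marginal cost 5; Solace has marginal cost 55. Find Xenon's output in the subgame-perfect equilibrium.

Solve by backward induction. Given q_X, the follower Solace maximises π_S = (179 - 2q_X - 2q_S)q_S - 55q_S.
Follower FOC: 124 - 2q_X - 4q_S = 0, so q_S(q_X) = (124 - 2q_X)/4.
Xenon substitutes q_S(q_X) into its own profit: π_X = q_X(179 - 2q_X - (124 - 2q_X)/2) - 5q_X = (117 - q_X)q_X - 5q_X.
Maximising: ∂π_X/∂q_X = 112 - 2q_X = 0, giving q_X = 56.
Then q_S = (124 - 2·56)/4 = 3.

56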